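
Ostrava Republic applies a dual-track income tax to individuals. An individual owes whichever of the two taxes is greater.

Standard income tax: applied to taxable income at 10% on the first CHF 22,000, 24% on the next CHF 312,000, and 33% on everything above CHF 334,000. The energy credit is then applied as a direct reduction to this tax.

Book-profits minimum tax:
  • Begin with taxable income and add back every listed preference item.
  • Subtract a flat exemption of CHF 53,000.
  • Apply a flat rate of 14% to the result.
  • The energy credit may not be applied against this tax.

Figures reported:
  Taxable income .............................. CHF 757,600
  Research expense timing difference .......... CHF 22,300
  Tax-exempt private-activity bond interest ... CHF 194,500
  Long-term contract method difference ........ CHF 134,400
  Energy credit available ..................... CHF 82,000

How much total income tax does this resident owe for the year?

CHF 147,812

Book-profits minimum tax:
  Adjusted income: CHF 757,600 + CHF 22,300 + CHF 194,500 + CHF 134,400 = CHF 1,108,800
  Less exemption CHF 53,000 → base CHF 1,055,800
  CHF 1,055,800 × 14% = CHF 147,812

Standard income tax:
  CHF 22,000 × 10% = CHF 2,200
  CHF 312,000 × 24% = CHF 74,880
  CHF 423,600 × 33% = CHF 139,788
  → CHF 216,868
  Less energy credit CHF 82,000 → CHF 134,868

CHF 147,812 > CHF 134,868, so the book-profits minimum tax is the binding amount.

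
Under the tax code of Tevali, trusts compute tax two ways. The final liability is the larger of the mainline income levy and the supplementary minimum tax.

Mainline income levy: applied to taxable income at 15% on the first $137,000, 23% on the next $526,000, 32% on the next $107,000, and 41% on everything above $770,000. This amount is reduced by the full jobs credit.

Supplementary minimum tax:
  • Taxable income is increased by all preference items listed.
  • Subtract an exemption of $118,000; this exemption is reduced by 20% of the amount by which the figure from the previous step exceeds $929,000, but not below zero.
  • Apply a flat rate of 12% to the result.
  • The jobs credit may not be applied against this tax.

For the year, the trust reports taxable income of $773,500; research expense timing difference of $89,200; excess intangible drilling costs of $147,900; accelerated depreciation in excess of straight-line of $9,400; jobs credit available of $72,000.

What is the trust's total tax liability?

Supplementary minimum tax:
  Adjusted income: $773,500 + $89,200 + $147,900 + $9,400 = $1,020,000
  Exemption: $118,000 − 20% × ($1,020,000 − $929,000) = $118,000 − $18,200 = $99,800
  Base: $1,020,000 − $99,800 = $920,200
  $920,200 × 12% = $110,424

Mainline income levy:
  $137,000 × 15% = $20,550
  $526,000 × 23% = $120,980
  $107,000 × 32% = $34,240
  $3,500 × 41% = $1,435
  → $177,205
  Less jobs credit $72,000 → $105,205

$110,424 > $105,205, so the supplementary minimum tax is the binding amount.

$110,424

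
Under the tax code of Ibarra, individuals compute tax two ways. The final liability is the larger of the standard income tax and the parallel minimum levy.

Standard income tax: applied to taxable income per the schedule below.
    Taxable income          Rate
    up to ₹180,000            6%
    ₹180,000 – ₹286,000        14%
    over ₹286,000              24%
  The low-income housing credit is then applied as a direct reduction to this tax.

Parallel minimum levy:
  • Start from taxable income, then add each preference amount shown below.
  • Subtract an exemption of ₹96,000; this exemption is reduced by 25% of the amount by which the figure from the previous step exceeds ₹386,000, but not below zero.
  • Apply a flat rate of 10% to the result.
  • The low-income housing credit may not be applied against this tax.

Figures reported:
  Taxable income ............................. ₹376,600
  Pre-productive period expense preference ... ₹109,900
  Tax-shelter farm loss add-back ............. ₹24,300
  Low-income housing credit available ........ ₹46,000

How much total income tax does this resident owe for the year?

Standard income tax:
  ₹180,000 × 6% = ₹10,800
  ₹106,000 × 14% = ₹14,840
  ₹90,600 × 24% = ₹21,744
  → ₹47,384
  Less low-income housing credit ₹46,000 → ₹1,384

Parallel minimum levy:
  Adjusted income: ₹376,600 + ₹109,900 + ₹24,300 = ₹510,800
  Exemption: ₹96,000 − 25% × (₹510,800 − ₹386,000) = ₹96,000 − ₹31,200 = ₹64,800
  Base: ₹510,800 − ₹64,800 = ₹446,000
  ₹446,000 × 10% = ₹44,600

₹44,600 > ₹1,384, so the parallel minimum levy is the binding amount.

₹44,600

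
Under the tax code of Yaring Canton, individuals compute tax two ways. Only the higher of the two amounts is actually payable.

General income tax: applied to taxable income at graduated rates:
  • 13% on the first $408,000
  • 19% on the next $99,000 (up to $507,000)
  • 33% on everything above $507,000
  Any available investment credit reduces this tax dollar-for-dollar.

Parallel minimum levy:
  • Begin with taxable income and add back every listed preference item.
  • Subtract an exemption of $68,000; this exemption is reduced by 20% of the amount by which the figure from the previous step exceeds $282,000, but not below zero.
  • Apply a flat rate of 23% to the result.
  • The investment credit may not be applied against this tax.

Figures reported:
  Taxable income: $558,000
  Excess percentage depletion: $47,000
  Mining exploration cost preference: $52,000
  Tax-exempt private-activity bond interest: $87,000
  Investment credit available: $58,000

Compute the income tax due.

Parallel minimum levy:
  Adjusted income: $558,000 + $47,000 + $52,000 + $87,000 = $744,000
  Exemption: 20% × ($744,000 − $282,000) = $92,400 ≥ $68,000, so the exemption is fully phased out
  Base: $744,000 − $0 = $744,000
  $744,000 × 23% = $171,120

General income tax:
  $408,000 × 13% = $53,040
  $99,000 × 19% = $18,810
  $51,000 × 33% = $16,830
  → $88,680
  Less investment credit $58,000 → $30,680

$171,120 > $30,680, so the parallel minimum levy is the binding amount.

$171,120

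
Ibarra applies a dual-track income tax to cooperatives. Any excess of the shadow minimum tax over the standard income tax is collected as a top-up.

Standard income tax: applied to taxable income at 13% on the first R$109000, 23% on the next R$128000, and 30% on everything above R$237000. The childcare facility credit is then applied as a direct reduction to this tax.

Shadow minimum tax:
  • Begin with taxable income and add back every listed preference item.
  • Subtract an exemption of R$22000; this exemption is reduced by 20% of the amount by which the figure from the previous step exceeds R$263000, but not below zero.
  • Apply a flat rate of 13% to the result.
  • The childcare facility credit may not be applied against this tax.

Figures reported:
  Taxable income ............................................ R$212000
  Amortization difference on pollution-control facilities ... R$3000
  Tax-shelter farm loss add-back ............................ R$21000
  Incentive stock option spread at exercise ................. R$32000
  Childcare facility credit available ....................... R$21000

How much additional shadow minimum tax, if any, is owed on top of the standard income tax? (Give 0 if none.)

Standard income tax:
  R$109000 × 13% = R$14170
  R$103000 × 23% = R$23690
  → R$37860
  Less childcare facility credit R$21000 → R$16860

Shadow minimum tax:
  Adjusted income: R$212000 + R$3000 + R$21000 + R$32000 = R$268000
  Exemption: R$22000 − 20% × (R$268000 − R$263000) = R$22000 − R$1000 = R$21000
  Base: R$268000 − R$21000 = R$247000
  R$247000 × 13% = R$32110

Excess of shadow minimum tax over standard income tax: R$32110 − R$16860 = R$15250.

R$15250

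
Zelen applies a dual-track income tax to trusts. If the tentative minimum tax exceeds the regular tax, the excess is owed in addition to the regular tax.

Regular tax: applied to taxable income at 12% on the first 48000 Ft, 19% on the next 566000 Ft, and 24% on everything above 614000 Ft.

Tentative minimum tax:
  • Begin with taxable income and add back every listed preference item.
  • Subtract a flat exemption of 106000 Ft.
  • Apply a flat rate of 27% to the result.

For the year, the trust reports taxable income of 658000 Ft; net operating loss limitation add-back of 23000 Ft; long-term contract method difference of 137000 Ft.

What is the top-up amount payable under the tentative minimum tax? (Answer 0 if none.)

Regular tax:
  48000 Ft × 12% = 5760 Ft
  566000 Ft × 19% = 107540 Ft
  44000 Ft × 24% = 10560 Ft
  → 123860 Ft

Tentative minimum tax:
  Adjusted income: 658000 Ft + 23000 Ft + 137000 Ft = 818000 Ft
  Less exemption 106000 Ft → base 712000 Ft
  712000 Ft × 27% = 192240 Ft

Excess of tentative minimum tax over regular tax: 192240 Ft − 123860 Ft = 68380 Ft.

68380 Ft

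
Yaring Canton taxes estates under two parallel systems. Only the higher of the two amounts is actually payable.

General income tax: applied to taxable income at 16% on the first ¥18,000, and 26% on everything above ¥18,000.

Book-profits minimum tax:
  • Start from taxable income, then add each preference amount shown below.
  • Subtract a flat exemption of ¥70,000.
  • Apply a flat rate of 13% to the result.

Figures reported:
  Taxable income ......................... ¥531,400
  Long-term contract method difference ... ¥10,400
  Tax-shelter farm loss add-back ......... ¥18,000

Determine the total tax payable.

¥136,364

General income tax:
  ¥18,000 × 16% = ¥2,880
  ¥513,400 × 26% = ¥133,484
  → ¥136,364

Book-profits minimum tax:
  Adjusted income: ¥531,400 + ¥10,400 + ¥18,000 = ¥559,800
  Less exemption ¥70,000 → base ¥489,800
  ¥489,800 × 13% = ¥63,674

¥136,364 > ¥63,674, so the general income tax governs.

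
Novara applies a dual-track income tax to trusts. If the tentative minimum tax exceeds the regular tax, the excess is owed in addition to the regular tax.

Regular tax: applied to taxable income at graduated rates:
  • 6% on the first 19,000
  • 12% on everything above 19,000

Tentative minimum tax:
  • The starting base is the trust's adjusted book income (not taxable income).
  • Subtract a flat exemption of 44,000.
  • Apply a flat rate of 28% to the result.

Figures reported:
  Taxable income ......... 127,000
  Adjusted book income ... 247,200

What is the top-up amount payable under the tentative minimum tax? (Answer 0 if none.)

Tentative minimum tax:
  Base (adjusted book income): 247,200
  Less exemption 44,000 → base 203,200
  203,200 × 28% = 56,896

Regular tax:
  19,000 × 6% = 1,140
  108,000 × 12% = 12,960
  → 14,100

Excess of tentative minimum tax over regular tax: 56,896 − 14,100 = 42,796.

42,796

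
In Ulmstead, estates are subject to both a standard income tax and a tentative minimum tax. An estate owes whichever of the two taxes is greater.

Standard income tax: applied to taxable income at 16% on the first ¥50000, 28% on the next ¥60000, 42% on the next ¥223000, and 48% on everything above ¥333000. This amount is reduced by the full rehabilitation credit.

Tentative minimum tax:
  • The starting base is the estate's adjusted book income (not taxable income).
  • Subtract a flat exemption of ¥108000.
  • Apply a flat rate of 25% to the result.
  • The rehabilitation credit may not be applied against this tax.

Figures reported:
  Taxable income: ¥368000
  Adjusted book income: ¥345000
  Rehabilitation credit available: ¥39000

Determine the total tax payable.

Tentative minimum tax:
  Base (adjusted book income): ¥345000
  Less exemption ¥108000 → base ¥237000
  ¥237000 × 25% = ¥59250

Standard income tax:
  ¥50000 × 16% = ¥8000
  ¥60000 × 28% = ¥16800
  ¥223000 × 42% = ¥93660
  ¥35000 × 48% = ¥16800
  → ¥135260
  Less rehabilitation credit ¥39000 → ¥96260

¥96260 > ¥59250, so the standard income tax governs.

¥96260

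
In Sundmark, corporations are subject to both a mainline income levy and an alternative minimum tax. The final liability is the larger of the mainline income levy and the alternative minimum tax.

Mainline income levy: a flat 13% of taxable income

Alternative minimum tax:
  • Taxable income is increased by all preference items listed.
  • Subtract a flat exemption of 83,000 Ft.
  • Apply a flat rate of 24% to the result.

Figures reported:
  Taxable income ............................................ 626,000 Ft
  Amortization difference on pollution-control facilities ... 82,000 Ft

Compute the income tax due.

Alternative minimum tax:
  Adjusted income: 626,000 Ft + 82,000 Ft = 708,000 Ft
  Less exemption 83,000 Ft → base 625,000 Ft
  625,000 Ft × 24% = 150,000 Ft

Mainline income levy:
  626,000 Ft × 13% = 81,380 Ft

150,000 Ft > 81,380 Ft, so the alternative minimum tax is the binding amount.

150,000 Ft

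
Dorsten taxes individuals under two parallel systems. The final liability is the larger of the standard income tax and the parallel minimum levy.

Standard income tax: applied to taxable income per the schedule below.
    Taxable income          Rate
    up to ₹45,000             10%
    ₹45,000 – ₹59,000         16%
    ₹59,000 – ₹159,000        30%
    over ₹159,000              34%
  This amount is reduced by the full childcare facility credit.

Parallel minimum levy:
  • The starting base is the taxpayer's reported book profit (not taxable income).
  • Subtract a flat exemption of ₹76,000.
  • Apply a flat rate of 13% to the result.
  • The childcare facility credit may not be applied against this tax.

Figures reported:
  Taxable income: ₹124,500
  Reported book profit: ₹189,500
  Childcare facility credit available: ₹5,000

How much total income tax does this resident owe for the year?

Standard income tax:
  ₹45,000 × 10% = ₹4,500
  ₹14,000 × 16% = ₹2,240
  ₹65,500 × 30% = ₹19,650
  → ₹26,390
  Less childcare facility credit ₹5,000 → ₹21,390

Parallel minimum levy:
  Base (reported book profit): ₹189,500
  Less exemption ₹76,000 → base ₹113,500
  ₹113,500 × 13% = ₹14,755

₹21,390 > ₹14,755, so the standard income tax governs.

₹21,390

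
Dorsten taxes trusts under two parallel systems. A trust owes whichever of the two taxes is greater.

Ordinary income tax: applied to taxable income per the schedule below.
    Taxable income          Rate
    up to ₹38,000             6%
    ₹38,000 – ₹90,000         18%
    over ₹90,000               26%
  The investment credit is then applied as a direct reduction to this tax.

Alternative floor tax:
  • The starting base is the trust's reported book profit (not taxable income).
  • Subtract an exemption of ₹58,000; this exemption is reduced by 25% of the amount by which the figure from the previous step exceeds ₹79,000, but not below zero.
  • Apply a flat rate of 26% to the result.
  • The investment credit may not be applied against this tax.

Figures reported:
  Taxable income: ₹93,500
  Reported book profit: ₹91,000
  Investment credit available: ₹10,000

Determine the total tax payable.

₹9,360

Alternative floor tax:
  Base (reported book profit): ₹91,000
  Exemption: ₹58,000 − 25% × (₹91,000 − ₹79,000) = ₹58,000 − ₹3,000 = ₹55,000
  Base: ₹91,000 − ₹55,000 = ₹36,000
  ₹36,000 × 26% = ₹9,360

Ordinary income tax:
  ₹38,000 × 6% = ₹2,280
  ₹52,000 × 18% = ₹9,360
  ₹3,500 × 26% = ₹910
  → ₹12,550
  Less investment credit ₹10,000 → ₹2,550

₹9,360 > ₹2,550, so the alternative floor tax is the binding amount.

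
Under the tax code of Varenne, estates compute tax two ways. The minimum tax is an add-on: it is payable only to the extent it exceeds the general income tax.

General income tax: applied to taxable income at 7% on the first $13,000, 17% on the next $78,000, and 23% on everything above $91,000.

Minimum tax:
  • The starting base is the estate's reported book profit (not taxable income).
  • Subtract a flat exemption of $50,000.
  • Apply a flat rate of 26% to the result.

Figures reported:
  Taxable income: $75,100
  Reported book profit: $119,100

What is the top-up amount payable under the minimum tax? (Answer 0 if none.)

Minimum tax:
  Base (reported book profit): $119,100
  Less exemption $50,000 → base $69,100
  $69,100 × 26% = $17,966

General income tax:
  $13,000 × 7% = $910
  $62,100 × 17% = $10,557
  → $11,467

Excess of minimum tax over general income tax: $17,966 − $11,467 = $6,499.

$6,499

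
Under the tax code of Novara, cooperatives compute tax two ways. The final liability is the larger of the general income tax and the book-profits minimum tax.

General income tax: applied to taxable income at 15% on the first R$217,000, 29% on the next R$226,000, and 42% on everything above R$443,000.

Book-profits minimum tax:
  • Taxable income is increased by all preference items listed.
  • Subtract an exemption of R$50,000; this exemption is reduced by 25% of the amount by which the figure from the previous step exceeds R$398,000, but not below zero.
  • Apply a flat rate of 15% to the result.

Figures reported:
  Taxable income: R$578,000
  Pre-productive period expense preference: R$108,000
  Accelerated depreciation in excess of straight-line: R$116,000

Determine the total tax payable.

R$154,790

General income tax:
  R$217,000 × 15% = R$32,550
  R$226,000 × 29% = R$65,540
  R$135,000 × 42% = R$56,700
  → R$154,790

Book-profits minimum tax:
  Adjusted income: R$578,000 + R$108,000 + R$116,000 = R$802,000
  Exemption: 25% × (R$802,000 − R$398,000) = R$101,000 ≥ R$50,000, so the exemption is fully phased out
  Base: R$802,000 − R$0 = R$802,000
  R$802,000 × 15% = R$120,300

R$154,790 > R$120,300, so the general income tax governs.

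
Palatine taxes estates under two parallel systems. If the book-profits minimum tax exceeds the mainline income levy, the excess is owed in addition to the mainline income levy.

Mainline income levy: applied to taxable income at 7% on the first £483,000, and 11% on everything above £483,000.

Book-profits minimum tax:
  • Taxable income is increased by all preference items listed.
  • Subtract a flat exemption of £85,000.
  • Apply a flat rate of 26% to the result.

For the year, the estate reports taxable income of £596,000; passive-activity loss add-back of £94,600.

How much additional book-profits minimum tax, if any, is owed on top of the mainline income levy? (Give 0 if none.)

Book-profits minimum tax:
  Adjusted income: £596,000 + £94,600 = £690,600
  Less exemption £85,000 → base £605,600
  £605,600 × 26% = £157,456

Mainline income levy:
  £483,000 × 7% = £33,810
  £113,000 × 11% = £12,430
  → £46,240

Excess of book-profits minimum tax over mainline income levy: £157,456 − £46,240 = £111,216.

£111,216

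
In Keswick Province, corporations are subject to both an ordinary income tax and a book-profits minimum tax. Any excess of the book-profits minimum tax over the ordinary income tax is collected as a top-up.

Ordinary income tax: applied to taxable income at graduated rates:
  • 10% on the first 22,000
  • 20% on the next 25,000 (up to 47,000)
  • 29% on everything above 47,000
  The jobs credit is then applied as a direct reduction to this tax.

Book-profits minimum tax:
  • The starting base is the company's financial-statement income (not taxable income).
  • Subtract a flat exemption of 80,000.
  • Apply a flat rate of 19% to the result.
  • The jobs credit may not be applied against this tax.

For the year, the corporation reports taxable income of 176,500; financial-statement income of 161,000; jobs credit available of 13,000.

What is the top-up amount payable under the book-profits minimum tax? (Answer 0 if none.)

0

Book-profits minimum tax:
  Base (financial-statement income): 161,000
  Less exemption 80,000 → base 81,000
  81,000 × 19% = 15,390

Ordinary income tax:
  22,000 × 10% = 2,200
  25,000 × 20% = 5,000
  129,500 × 29% = 37,555
  → 44,755
  Less jobs credit 13,000 → 31,755

15,390 ≤ 31,755, so no add-on is due.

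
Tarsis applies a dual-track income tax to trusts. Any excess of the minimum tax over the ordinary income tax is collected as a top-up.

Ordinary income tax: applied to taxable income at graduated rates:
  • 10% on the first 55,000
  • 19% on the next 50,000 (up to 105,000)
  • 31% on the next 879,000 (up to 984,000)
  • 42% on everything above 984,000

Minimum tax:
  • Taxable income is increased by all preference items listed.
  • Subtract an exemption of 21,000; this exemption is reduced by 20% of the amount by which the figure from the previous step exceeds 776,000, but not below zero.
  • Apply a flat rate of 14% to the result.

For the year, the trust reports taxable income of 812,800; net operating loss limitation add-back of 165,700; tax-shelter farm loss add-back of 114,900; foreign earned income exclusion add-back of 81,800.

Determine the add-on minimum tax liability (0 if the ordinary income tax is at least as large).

0

Minimum tax:
  Adjusted income: 812,800 + 165,700 + 114,900 + 81,800 = 1,175,200
  Exemption: 20% × (1,175,200 − 776,000) = 79,840 ≥ 21,000, so the exemption is fully phased out
  Base: 1,175,200 − 0 = 1,175,200
  1,175,200 × 14% = 164,528

Ordinary income tax:
  55,000 × 10% = 5,500
  50,000 × 19% = 9,500
  707,800 × 31% = 219,418
  → 234,418

164,528 ≤ 234,418, so no add-on is due.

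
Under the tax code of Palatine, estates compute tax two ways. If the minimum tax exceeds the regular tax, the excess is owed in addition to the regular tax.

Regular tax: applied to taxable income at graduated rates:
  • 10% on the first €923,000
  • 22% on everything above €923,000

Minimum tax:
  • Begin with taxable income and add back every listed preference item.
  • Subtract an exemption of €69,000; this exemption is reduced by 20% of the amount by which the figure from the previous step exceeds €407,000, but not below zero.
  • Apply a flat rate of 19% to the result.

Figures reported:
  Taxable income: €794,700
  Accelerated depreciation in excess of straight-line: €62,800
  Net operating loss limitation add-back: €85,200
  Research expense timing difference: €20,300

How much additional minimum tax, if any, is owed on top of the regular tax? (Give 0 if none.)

€103,500

Regular tax:
  €794,700 × 10% = €79,470

Minimum tax:
  Adjusted income: €794,700 + €62,800 + €85,200 + €20,300 = €963,000
  Exemption: 20% × (€963,000 − €407,000) = €111,200 ≥ €69,000, so the exemption is fully phased out
  Base: €963,000 − €0 = €963,000
  €963,000 × 19% = €182,970

Excess of minimum tax over regular tax: €182,970 − €79,470 = €103,500.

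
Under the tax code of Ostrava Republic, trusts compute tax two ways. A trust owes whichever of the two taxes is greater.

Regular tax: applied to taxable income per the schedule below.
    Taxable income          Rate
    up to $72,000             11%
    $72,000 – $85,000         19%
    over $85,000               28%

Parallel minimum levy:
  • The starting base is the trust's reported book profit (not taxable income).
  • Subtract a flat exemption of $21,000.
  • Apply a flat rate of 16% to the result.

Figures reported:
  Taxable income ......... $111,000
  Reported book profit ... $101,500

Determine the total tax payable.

$17,670

Parallel minimum levy:
  Base (reported book profit): $101,500
  Less exemption $21,000 → base $80,500
  $80,500 × 16% = $12,880

Regular tax:
  $72,000 × 11% = $7,920
  $13,000 × 19% = $2,470
  $26,000 × 28% = $7,280
  → $17,670

$17,670 > $12,880, so the regular tax governs.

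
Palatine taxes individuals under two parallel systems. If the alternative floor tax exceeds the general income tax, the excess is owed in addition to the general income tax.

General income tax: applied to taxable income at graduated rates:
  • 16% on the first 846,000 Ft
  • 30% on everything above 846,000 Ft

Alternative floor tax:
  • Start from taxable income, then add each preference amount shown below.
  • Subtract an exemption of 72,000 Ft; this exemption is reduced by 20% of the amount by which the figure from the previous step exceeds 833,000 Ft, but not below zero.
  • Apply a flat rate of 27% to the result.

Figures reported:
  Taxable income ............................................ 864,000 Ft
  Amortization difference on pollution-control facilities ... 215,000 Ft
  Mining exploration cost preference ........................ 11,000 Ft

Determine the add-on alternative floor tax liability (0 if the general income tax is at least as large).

147,978 Ft

General income tax:
  846,000 Ft × 16% = 135,360 Ft
  18,000 Ft × 30% = 5,400 Ft
  → 140,760 Ft

Alternative floor tax:
  Adjusted income: 864,000 Ft + 215,000 Ft + 11,000 Ft = 1,090,000 Ft
  Exemption: 72,000 Ft − 20% × (1,090,000 Ft − 833,000 Ft) = 72,000 Ft − 51,400 Ft = 20,600 Ft
  Base: 1,090,000 Ft − 20,600 Ft = 1,069,400 Ft
  1,069,400 Ft × 27% = 288,738 Ft

Excess of alternative floor tax over general income tax: 288,738 Ft − 140,760 Ft = 147,978 Ft.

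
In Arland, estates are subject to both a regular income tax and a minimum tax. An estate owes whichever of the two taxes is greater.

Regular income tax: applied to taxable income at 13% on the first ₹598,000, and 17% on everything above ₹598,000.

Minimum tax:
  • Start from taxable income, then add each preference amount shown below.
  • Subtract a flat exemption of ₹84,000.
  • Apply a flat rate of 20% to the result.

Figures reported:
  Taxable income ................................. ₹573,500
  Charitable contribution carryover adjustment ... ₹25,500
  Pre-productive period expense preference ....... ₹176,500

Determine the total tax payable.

₹138,300

Minimum tax:
  Adjusted income: ₹573,500 + ₹25,500 + ₹176,500 = ₹775,500
  Less exemption ₹84,000 → base ₹691,500
  ₹691,500 × 20% = ₹138,300

Regular income tax:
  ₹573,500 × 13% = ₹74,555

₹138,300 > ₹74,555, so the minimum tax is the binding amount.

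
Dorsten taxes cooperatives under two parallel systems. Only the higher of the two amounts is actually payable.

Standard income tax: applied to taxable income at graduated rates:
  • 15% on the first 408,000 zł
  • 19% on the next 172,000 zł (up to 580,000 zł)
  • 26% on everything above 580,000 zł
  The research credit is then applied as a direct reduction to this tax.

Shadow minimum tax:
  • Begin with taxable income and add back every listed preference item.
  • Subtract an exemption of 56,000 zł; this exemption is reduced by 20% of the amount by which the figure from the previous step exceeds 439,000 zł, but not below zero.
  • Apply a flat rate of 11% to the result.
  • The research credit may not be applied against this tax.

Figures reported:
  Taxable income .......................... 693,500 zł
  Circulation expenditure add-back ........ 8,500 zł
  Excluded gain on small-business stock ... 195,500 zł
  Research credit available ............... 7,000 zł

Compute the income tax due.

116,390 zł

Standard income tax:
  408,000 zł × 15% = 61,200 zł
  172,000 zł × 19% = 32,680 zł
  113,500 zł × 26% = 29,510 zł
  → 123,390 zł
  Less research credit 7,000 zł → 116,390 zł

Shadow minimum tax:
  Adjusted income: 693,500 zł + 8,500 zł + 195,500 zł = 897,500 zł
  Exemption: 20% × (897,500 zł − 439,000 zł) = 91,700 zł ≥ 56,000 zł, so the exemption is fully phased out
  Base: 897,500 zł − 0 zł = 897,500 zł
  897,500 zł × 11% = 98,725 zł

116,390 zł > 98,725 zł, so the standard income tax governs.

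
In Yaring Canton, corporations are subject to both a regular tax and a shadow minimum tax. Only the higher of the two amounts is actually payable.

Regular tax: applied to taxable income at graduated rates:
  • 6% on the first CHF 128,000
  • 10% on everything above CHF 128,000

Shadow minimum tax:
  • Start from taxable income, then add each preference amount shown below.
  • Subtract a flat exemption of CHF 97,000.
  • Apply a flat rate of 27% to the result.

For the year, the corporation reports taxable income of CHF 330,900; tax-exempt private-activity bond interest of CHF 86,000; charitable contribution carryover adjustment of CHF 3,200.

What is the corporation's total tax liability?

Shadow minimum tax:
  Adjusted income: CHF 330,900 + CHF 86,000 + CHF 3,200 = CHF 420,100
  Less exemption CHF 97,000 → base CHF 323,100
  CHF 323,100 × 27% = CHF 87,237

Regular tax:
  CHF 128,000 × 6% = CHF 7,680
  CHF 202,900 × 10% = CHF 20,290
  → CHF 27,970

CHF 87,237 > CHF 27,970, so the shadow minimum tax is the binding amount.

CHF 87,237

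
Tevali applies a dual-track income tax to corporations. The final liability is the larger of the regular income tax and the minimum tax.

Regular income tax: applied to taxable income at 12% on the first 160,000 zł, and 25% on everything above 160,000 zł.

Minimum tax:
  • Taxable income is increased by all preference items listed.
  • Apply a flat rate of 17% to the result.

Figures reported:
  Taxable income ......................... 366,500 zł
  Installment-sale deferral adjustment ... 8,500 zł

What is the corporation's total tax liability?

70,825 zł

Minimum tax:
  Adjusted income: 366,500 zł + 8,500 zł = 375,000 zł
  375,000 zł × 17% = 63,750 zł

Regular income tax:
  160,000 zł × 12% = 19,200 zł
  206,500 zł × 25% = 51,625 zł
  → 70,825 zł

70,825 zł > 63,750 zł, so the regular income tax governs.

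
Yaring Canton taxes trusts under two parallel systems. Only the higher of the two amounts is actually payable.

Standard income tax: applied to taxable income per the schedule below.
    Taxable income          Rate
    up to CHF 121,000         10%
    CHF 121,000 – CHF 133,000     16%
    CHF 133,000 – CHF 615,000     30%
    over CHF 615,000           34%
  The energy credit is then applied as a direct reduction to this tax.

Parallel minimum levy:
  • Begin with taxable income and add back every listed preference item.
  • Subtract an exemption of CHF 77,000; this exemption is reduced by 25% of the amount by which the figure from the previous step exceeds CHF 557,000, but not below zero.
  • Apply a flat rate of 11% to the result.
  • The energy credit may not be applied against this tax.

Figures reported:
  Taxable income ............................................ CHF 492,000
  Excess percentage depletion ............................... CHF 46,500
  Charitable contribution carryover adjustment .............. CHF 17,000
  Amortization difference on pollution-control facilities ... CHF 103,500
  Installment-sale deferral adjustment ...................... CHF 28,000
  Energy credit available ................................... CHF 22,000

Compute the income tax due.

Parallel minimum levy:
  Adjusted income: CHF 492,000 + CHF 46,500 + CHF 17,000 + CHF 103,500 + CHF 28,000 = CHF 687,000
  Exemption: CHF 77,000 − 25% × (CHF 687,000 − CHF 557,000) = CHF 77,000 − CHF 32,500 = CHF 44,500
  Base: CHF 687,000 − CHF 44,500 = CHF 642,500
  CHF 642,500 × 11% = CHF 70,675

Standard income tax:
  CHF 121,000 × 10% = CHF 12,100
  CHF 12,000 × 16% = CHF 1,920
  CHF 359,000 × 30% = CHF 107,700
  → CHF 121,720
  Less energy credit CHF 22,000 → CHF 99,720

CHF 99,720 > CHF 70,675, so the standard income tax governs.

CHF 99,720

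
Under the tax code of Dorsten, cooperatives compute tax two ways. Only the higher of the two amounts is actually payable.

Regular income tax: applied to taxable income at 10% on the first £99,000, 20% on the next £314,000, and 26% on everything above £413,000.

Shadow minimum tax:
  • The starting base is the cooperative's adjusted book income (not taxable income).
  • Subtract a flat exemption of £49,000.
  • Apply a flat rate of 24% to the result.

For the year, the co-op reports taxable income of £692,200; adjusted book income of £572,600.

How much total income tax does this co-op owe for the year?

£145,292

Regular income tax:
  £99,000 × 10% = £9,900
  £314,000 × 20% = £62,800
  £279,200 × 26% = £72,592
  → £145,292

Shadow minimum tax:
  Base (adjusted book income): £572,600
  Less exemption £49,000 → base £523,600
  £523,600 × 24% = £125,664

£145,292 > £125,664, so the regular income tax governs.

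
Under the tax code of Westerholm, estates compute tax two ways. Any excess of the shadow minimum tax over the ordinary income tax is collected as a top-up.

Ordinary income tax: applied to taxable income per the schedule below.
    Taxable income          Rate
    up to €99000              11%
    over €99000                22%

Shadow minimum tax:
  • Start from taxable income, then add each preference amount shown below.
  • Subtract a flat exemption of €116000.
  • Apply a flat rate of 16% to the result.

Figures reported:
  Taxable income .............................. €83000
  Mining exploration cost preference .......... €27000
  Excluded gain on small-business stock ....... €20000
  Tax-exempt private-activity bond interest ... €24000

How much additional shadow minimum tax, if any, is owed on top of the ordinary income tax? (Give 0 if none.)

€0

Ordinary income tax:
  €83000 × 11% = €9130

Shadow minimum tax:
  Adjusted income: €83000 + €27000 + €20000 + €24000 = €154000
  Less exemption €116000 → base €38000
  €38000 × 16% = €6080

€6080 ≤ €9130, so no add-on is due.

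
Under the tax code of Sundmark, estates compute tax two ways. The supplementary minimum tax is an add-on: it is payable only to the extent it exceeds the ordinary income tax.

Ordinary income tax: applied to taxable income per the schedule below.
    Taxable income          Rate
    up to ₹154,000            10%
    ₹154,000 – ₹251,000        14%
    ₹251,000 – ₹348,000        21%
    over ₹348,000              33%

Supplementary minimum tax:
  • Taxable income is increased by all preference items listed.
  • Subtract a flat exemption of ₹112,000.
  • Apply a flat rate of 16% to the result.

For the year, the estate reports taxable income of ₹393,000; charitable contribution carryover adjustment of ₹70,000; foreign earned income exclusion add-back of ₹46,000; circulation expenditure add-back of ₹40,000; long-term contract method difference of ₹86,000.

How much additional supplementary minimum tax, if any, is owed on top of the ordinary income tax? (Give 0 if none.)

₹19,480

Supplementary minimum tax:
  Adjusted income: ₹393,000 + ₹70,000 + ₹46,000 + ₹40,000 + ₹86,000 = ₹635,000
  Less exemption ₹112,000 → base ₹523,000
  ₹523,000 × 16% = ₹83,680

Ordinary income tax:
  ₹154,000 × 10% = ₹15,400
  ₹97,000 × 14% = ₹13,580
  ₹97,000 × 21% = ₹20,370
  ₹45,000 × 33% = ₹14,850
  → ₹64,200

Excess of supplementary minimum tax over ordinary income tax: ₹83,680 − ₹64,200 = ₹19,480.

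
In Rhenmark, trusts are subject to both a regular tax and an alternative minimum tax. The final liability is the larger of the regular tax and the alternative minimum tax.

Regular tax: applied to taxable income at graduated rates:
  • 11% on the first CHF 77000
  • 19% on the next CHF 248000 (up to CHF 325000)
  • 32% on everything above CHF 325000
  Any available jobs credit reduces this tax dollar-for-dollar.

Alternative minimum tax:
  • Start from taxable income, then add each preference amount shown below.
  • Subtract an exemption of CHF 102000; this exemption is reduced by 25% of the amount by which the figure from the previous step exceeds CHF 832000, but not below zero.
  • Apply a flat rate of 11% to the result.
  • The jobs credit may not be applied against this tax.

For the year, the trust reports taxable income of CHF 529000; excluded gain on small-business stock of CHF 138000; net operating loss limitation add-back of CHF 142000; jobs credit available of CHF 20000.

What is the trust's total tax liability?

CHF 100870

Alternative minimum tax:
  Adjusted income: CHF 529000 + CHF 138000 + CHF 142000 = CHF 809000
  Exemption: CHF 809000 ≤ CHF 832000, so full CHF 102000 applies
  Base: CHF 809000 − CHF 102000 = CHF 707000
  CHF 707000 × 11% = CHF 77770

Regular tax:
  CHF 77000 × 11% = CHF 8470
  CHF 248000 × 19% = CHF 47120
  CHF 204000 × 32% = CHF 65280
  → CHF 120870
  Less jobs credit CHF 20000 → CHF 100870

CHF 100870 > CHF 77770, so the regular tax governs.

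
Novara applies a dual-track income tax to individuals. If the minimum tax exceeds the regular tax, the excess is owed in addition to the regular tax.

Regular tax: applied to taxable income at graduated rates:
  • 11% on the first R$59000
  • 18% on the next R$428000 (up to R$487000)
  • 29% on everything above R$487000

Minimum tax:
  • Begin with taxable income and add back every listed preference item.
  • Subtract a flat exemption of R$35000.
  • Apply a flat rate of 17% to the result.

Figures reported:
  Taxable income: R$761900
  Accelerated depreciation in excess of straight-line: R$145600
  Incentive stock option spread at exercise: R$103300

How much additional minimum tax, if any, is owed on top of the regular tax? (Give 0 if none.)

Regular tax:
  R$59000 × 11% = R$6490
  R$428000 × 18% = R$77040
  R$274900 × 29% = R$79721
  → R$163251

Minimum tax:
  Adjusted income: R$761900 + R$145600 + R$103300 = R$1010800
  Less exemption R$35000 → base R$975800
  R$975800 × 17% = R$165886

Excess of minimum tax over regular tax: R$165886 − R$163251 = R$2635.

R$2635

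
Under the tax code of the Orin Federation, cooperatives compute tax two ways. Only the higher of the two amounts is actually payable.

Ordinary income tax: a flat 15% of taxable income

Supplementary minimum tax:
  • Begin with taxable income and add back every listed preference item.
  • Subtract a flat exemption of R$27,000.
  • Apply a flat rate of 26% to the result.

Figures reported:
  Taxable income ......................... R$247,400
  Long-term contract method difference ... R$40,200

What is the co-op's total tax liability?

R$67,756

Supplementary minimum tax:
  Adjusted income: R$247,400 + R$40,200 = R$287,600
  Less exemption R$27,000 → base R$260,600
  R$260,600 × 26% = R$67,756

Ordinary income tax:
  R$247,400 × 15% = R$37,110

R$67,756 > R$37,110, so the supplementary minimum tax is the binding amount.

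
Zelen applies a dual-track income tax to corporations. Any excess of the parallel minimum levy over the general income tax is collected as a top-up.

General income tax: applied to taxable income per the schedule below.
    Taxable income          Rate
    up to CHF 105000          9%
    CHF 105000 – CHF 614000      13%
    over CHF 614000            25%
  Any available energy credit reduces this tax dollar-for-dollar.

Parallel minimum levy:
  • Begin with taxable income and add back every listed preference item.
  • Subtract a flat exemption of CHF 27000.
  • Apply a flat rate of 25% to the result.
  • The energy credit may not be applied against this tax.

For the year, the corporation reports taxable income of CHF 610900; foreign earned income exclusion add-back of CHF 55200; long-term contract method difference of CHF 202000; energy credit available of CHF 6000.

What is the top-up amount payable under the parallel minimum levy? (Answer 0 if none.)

CHF 141058

General income tax:
  CHF 105000 × 9% = CHF 9450
  CHF 505900 × 13% = CHF 65767
  → CHF 75217
  Less energy credit CHF 6000 → CHF 69217

Parallel minimum levy:
  Adjusted income: CHF 610900 + CHF 55200 + CHF 202000 = CHF 868100
  Less exemption CHF 27000 → base CHF 841100
  CHF 841100 × 25% = CHF 210275

Excess of parallel minimum levy over general income tax: CHF 210275 − CHF 69217 = CHF 141058.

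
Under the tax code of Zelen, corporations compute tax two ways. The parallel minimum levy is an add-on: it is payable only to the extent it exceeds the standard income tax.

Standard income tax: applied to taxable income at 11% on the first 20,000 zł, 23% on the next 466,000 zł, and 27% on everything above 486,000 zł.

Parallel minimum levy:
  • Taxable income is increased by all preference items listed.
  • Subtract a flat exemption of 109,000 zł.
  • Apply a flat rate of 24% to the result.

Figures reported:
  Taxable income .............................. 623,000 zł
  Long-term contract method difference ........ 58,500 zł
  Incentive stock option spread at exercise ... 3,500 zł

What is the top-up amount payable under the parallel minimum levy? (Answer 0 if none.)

Parallel minimum levy:
  Adjusted income: 623,000 zł + 58,500 zł + 3,500 zł = 685,000 zł
  Less exemption 109,000 zł → base 576,000 zł
  576,000 zł × 24% = 138,240 zł

Standard income tax:
  20,000 zł × 11% = 2,200 zł
  466,000 zł × 23% = 107,180 zł
  137,000 zł × 27% = 36,990 zł
  → 146,370 zł

138,240 zł ≤ 146,370 zł, so no add-on is due.

0 zł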